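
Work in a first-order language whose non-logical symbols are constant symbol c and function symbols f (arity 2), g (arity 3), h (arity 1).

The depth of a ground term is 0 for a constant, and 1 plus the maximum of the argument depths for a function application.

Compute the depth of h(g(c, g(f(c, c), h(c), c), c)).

4

depth(f(c, c)) = 1 + max(0, 0) = 1
depth(h(c)) = 1 + depth(c) = 1 + 0 = 1
depth(g(f(c, c), h(c), c)) = 1 + max(1, 1, 0) = 2
depth(g(c, g(f(c, c), h(c), c), c)) = 1 + max(0, 2, 0) = 3
depth(h(g(c, g(f(c, c), h(c), c), c))) = 1 + depth(g(c, g(f(c, c), h(c), c), c)) = 1 + 3 = 4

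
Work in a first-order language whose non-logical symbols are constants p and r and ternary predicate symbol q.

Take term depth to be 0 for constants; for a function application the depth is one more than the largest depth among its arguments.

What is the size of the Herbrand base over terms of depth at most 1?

First count ground terms of depth ≤ 1.
With no function symbols every ground term is a constant, so there are exactly 2 ground terms at every depth bound.
N_0 = 2
N_1 = 2
Explicitly: p, r.
So |H| = 2.
For each predicate symbol, the number of ground atoms is |H| raised to its arity; summing:
  q: 2^3 = 8
Total ground atoms: 8.

8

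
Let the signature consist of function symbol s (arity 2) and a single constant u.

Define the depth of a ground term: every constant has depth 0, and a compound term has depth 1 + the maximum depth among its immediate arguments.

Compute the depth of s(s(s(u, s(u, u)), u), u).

depth(s(u, u)) = 1 + max(0, 0) = 1
depth(s(u, s(u, u))) = 1 + max(0, 1) = 2
depth(s(s(u, s(u, u)), u)) = 1 + max(2, 0) = 3
depth(s(s(s(u, s(u, u)), u), u)) = 1 + max(3, 0) = 4

4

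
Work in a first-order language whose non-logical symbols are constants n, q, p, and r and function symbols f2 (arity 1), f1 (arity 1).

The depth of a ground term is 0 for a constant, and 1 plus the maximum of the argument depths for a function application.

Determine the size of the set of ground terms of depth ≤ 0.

4

Write N_k for the number of ground terms of depth ≤ k. A term of depth ≤ k is either a constant or a function symbol applied to arguments of depth ≤ k−1, so N_k = 4 + N_{k-1} + N_{k-1}.
N_0 = 4
Explicitly: n, q, p, r.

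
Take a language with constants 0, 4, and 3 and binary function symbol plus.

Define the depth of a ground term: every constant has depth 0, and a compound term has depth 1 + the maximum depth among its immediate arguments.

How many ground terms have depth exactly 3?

21465

Let N_k count ground terms of depth at most k. Each non-constant term of depth ≤ k is some function symbol applied to depth-≤(k−1) arguments, giving N_k = 3 + N_{k-1}^2.
N_0 = 3
N_1 = 3 + 3^2 = 12
N_2 = 3 + 12^2 = 147
N_3 = 3 + 147^2 = 21612
Terms of depth exactly 3: N_3 − N_2 = 21612 − 147 = 21465.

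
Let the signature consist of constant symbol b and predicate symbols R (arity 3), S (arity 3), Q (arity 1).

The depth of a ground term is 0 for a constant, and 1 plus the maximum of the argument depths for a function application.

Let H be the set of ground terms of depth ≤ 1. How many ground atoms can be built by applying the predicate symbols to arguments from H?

First count ground terms of depth ≤ 1.
With no function symbols every ground term is a constant, so there is exactly 1 ground term at every depth bound.
N_0 = 1
N_1 = 1
So |H| = 1.
For each predicate symbol, the number of ground atoms is |H| raised to its arity; summing:
  R: 1^3 = 1;  S: 1^3 = 1;  Q: 1
Total ground atoms: 1 + 1 + 1 = 3.

3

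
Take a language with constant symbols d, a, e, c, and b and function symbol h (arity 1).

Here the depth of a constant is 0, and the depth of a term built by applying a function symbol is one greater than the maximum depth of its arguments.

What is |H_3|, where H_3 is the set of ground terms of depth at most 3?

20

Write N_k for the number of ground terms of depth ≤ k. A term of depth ≤ k is either a constant or a function symbol applied to arguments of depth ≤ k−1, so N_k = 5 + N_{k-1}.
N_0 = 5
N_1 = 5 + 5 = 10
N_2 = 5 + 10 = 15
N_3 = 5 + 15 = 20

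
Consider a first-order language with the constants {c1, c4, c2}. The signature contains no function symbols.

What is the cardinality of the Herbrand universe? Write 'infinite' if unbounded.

3

There are no function symbols, so every ground term is one of the 3 constants.
The Herbrand universe is {c1, c4, c2}, which is finite with 3 elements.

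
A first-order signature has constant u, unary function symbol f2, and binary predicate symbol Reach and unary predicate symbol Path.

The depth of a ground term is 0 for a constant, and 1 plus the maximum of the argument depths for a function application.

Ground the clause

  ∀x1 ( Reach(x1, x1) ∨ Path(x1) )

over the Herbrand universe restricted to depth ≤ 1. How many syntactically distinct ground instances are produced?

Ground terms of depth ≤ 1:
  Write N_k for the number of ground terms of depth ≤ k. A term of depth ≤ k is either a constant or a function symbol applied to arguments of depth ≤ k−1, so N_k = 1 + N_{k-1}.
  N_0 = 1
  N_1 = 1 + 1 = 2
  Explicitly: u, f2(u).
So there are 2 ground terms available for substitution.
There is 1 variable to instantiate (x1),  occurring in at least one literal, so different choices give different ground instances.
Number of ground instances = 2.

2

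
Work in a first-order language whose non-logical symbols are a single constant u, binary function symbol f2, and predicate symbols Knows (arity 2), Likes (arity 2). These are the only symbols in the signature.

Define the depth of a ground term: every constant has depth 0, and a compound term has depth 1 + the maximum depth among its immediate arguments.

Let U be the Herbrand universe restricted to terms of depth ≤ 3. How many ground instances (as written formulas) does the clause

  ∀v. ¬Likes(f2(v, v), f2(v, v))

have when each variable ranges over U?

Ground terms of depth ≤ 3:
  Let N_k count ground terms of depth at most k. Each non-constant term of depth ≤ k is some function symbol applied to depth-≤(k−1) arguments, giving N_k = 1 + N_{k-1}^2.
  N_0 = 1
  N_1 = 1 + 1^2 = 2
  N_2 = 1 + 2^2 = 5
  N_3 = 1 + 5^2 = 26
So there are 26 ground terms available for substitution.
There is 1 variable to instantiate (v),  occurring in at least one literal, so different choices give different ground instances.
Number of ground instances = 26.

26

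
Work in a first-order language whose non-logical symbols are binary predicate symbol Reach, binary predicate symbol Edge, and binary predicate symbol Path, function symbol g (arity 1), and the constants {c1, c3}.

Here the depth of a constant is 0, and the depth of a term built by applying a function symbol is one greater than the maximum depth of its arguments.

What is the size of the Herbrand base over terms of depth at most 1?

48

First count ground terms of depth ≤ 1.
Let N_k = |{terms of depth ≤ k}|. Then N_0 = 2 and N_k = 2 + N_{k-1} for k ≥ 1 (one summand per function symbol, arity giving the exponent).
N_0 = 2
N_1 = 2 + 2 = 4
Explicitly: c1, c3, g(c1), g(c3).
So |H| = 4.
Ground atoms are formed by filling each argument slot of a predicate with a term from H, so an r-ary predicate gives |H|^r atoms:
  Reach: 4^2 = 16;  Edge: 4^2 = 16;  Path: 4^2 = 16
Total ground atoms: 16 + 16 + 16 = 48.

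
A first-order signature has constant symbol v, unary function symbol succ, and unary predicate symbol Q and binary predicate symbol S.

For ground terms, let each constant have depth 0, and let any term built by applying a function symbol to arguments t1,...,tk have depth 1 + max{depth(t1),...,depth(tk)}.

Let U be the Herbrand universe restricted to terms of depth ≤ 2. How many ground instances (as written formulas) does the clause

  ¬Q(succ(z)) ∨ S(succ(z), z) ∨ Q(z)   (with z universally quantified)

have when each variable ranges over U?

3

Ground terms of depth ≤ 2:
  Let N_k = |{terms of depth ≤ k}|. Then N_0 = 1 and N_k = 1 + N_{k-1} for k ≥ 1 (one summand per function symbol, arity giving the exponent).
  N_0 = 1
  N_1 = 1 + 1 = 2
  N_2 = 1 + 2 = 3
  Explicitly: v, succ(v), succ(succ(v)).
So there are 3 ground terms available for substitution.
There is 1 variable to instantiate (z),  occurring in at least one literal, so different choices give different ground instances.
Number of ground instances = 3.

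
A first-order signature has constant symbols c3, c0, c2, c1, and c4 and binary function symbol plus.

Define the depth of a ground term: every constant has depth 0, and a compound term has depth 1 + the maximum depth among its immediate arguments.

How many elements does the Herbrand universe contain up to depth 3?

If N_k denotes the number of depth-≤k ground terms, the 5 constants give N_0 = 5, and each function symbol of arity r contributes N_{k-1}^r new terms at level k: N_k = 5 + N_{k-1}^2.
N_0 = 5
N_1 = 5 + 5^2 = 30
N_2 = 5 + 30^2 = 905
N_3 = 5 + 905^2 = 819030

819030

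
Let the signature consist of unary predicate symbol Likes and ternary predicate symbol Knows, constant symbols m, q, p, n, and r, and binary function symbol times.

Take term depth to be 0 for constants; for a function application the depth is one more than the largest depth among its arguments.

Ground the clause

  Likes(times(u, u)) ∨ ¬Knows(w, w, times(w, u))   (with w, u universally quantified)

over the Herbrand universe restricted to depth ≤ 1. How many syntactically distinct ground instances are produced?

Ground terms of depth ≤ 1:
  Let N_k count ground terms of depth at most k. Each non-constant term of depth ≤ k is some function symbol applied to depth-≤(k−1) arguments, giving N_k = 5 + N_{k-1}^2.
  N_0 = 5
  N_1 = 5 + 5^2 = 30
So there are 30 ground terms available for substitution.
There are 2 variables to instantiate (w, u), each occurring in at least one literal, so different choices give different ground instances.
Number of ground instances = 30^2 = 900.

900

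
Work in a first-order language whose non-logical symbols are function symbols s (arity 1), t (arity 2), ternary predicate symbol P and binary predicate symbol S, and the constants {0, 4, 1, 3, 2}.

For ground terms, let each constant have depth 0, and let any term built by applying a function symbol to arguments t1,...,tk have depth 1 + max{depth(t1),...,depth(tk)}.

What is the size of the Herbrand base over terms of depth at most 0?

First count ground terms of depth ≤ 0.
Write N_k for the number of ground terms of depth ≤ k. A term of depth ≤ k is either a constant or a function symbol applied to arguments of depth ≤ k−1, so N_k = 5 + N_{k-1} + N_{k-1}^2.
N_0 = 5
Explicitly: 0, 4, 1, 3, 2.
So |H| = 5.
Each predicate of arity r yields |H|^r ground atoms (one per choice of an r-tuple from H):
  P: 5^3 = 125;  S: 5^2 = 25
Total ground atoms: 125 + 25 = 150.

150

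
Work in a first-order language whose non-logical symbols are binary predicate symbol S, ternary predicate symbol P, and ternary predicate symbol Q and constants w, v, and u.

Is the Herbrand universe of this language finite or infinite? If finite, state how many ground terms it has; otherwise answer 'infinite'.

There are no function symbols, so every ground term is one of the 3 constants.
The Herbrand universe is {w, v, u}, which is finite with 3 elements.

3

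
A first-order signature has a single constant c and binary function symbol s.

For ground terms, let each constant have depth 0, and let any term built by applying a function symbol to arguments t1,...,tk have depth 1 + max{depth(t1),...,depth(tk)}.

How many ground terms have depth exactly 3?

21

Let N_k count ground terms of depth at most k. Each non-constant term of depth ≤ k is some function symbol applied to depth-≤(k−1) arguments, giving N_k = 1 + N_{k-1}^2.
N_0 = 1
N_1 = 1 + 1^2 = 2
N_2 = 1 + 2^2 = 5
N_3 = 1 + 5^2 = 26
Terms of depth exactly 3: N_3 − N_2 = 26 − 5 = 21.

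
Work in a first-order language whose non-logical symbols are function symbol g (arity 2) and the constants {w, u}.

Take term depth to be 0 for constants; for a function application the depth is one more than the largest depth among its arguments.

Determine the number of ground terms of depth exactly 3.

1408

Let N_k = |{terms of depth ≤ k}|. Then N_0 = 2 and N_k = 2 + N_{k-1}^2 for k ≥ 1 (one summand per function symbol, arity giving the exponent).
N_0 = 2
N_1 = 2 + 2^2 = 6
N_2 = 2 + 6^2 = 38
N_3 = 2 + 38^2 = 1446
Terms of depth exactly 3: N_3 − N_2 = 1446 − 38 = 1408.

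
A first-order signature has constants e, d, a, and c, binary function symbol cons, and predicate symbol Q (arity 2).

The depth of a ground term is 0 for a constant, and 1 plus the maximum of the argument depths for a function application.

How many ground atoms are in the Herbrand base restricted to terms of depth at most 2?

163216

First count ground terms of depth ≤ 2.
If N_k denotes the number of depth-≤k ground terms, the 4 constants give N_0 = 4, and each function symbol of arity r contributes N_{k-1}^r new terms at level k: N_k = 4 + N_{k-1}^2.
N_0 = 4
N_1 = 4 + 4^2 = 20
N_2 = 4 + 20^2 = 404
So |H| = 404.
A ground atom is a predicate applied to a tuple of terms from H, so the count is the sum over predicates of |H|^arity:
  Q: 404^2 = 163216
Total ground atoms: 163216.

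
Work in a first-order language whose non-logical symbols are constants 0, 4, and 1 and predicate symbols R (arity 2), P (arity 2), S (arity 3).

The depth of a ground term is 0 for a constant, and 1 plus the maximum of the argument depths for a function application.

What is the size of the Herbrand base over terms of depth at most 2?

45

First count ground terms of depth ≤ 2.
With no function symbols every ground term is a constant, so there are exactly 3 ground terms at every depth bound.
N_0 = 3
N_1 = 3
N_2 = 3
So |H| = 3.
Ground atoms are formed by filling each argument slot of a predicate with a term from H, so an r-ary predicate gives |H|^r atoms:
  R: 3^2 = 9;  P: 3^2 = 9;  S: 3^3 = 27
Total ground atoms: 9 + 9 + 27 = 45.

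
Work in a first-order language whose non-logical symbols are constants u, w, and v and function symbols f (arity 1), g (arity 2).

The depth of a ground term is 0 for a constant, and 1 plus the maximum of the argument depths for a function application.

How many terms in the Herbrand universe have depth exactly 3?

59052

Let N_k count ground terms of depth at most k. Each non-constant term of depth ≤ k is some function symbol applied to depth-≤(k−1) arguments, giving N_k = 3 + N_{k-1} + N_{k-1}^2.
N_0 = 3
N_1 = 3 + 3 + 3^2 = 15
N_2 = 3 + 15 + 15^2 = 243
N_3 = 3 + 243 + 243^2 = 59295
Terms of depth exactly 3: N_3 − N_2 = 59295 − 243 = 59052.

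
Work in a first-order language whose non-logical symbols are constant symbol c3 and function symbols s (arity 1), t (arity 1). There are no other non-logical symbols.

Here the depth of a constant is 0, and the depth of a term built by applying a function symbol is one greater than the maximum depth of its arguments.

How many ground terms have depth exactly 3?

8

If N_k denotes the number of depth-≤k ground terms, the 1 constant gives N_0 = 1, and each function symbol of arity r contributes N_{k-1}^r new terms at level k: N_k = 1 + N_{k-1} + N_{k-1}.
N_0 = 1
N_1 = 1 + 1 + 1 = 3
N_2 = 1 + 3 + 3 = 7
N_3 = 1 + 7 + 7 = 15
Terms of depth exactly 3: N_3 − N_2 = 15 − 7 = 8.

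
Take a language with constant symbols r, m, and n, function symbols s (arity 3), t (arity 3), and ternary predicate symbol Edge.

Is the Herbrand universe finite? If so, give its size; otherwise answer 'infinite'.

The signature has at least one function symbol (s, arity 3) and at least one constant (r).
Iterating s gives infinitely many distinct ground terms: r, s(r, r, r), s(s(r, r, r), s(r, r, r), s(r, r, r)), ...
So the Herbrand universe is infinite.

infinite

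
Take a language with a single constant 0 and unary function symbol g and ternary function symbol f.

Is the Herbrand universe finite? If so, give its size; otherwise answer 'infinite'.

infinite

The signature has at least one function symbol (g, arity 1) and at least one constant (0).
Iterating g gives infinitely many distinct ground terms: 0, g(0), g(g(0)), ...
So the Herbrand universe is infinite.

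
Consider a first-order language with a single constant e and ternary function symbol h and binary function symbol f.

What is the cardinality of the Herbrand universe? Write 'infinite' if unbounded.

infinite

The signature has at least one function symbol (h, arity 3) and at least one constant (e).
Iterating h gives infinitely many distinct ground terms: e, h(e, e, e), h(h(e, e, e), h(e, e, e), h(e, e, e)), ...
So the Herbrand universe is infinite.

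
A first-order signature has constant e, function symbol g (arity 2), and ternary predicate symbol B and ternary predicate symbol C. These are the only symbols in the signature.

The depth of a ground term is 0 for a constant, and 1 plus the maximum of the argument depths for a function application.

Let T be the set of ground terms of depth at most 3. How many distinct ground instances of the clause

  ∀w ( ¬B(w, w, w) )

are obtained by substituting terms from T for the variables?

26

Ground terms of depth ≤ 3:
  Count level by level. With function symbols g/2, the terms of depth ≤ k are the 1 constant together with each function applied to depth-≤(k−1) tuples, so N_k = 1 + N_{k-1}^2.
  N_0 = 1
  N_1 = 1 + 1^2 = 2
  N_2 = 1 + 2^2 = 5
  N_3 = 1 + 5^2 = 26
So there are 26 ground terms available for substitution.
The variable w ranges independently over the available ground terms, and distinct assignments produce distinct instances.
Number of ground instances = 26.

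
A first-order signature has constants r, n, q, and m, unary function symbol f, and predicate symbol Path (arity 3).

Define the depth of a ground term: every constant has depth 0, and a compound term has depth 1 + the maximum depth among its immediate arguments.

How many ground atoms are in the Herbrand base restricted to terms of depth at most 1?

First count ground terms of depth ≤ 1.
Let N_k count ground terms of depth at most k. Each non-constant term of depth ≤ k is some function symbol applied to depth-≤(k−1) arguments, giving N_k = 4 + N_{k-1}.
N_0 = 4
N_1 = 4 + 4 = 8
Explicitly: r, n, q, m, f(r), f(n), f(q), f(m).
So |H| = 8.
For each predicate symbol, the number of ground atoms is |H| raised to its arity; summing:
  Path: 8^3 = 512
Total ground atoms: 512.

512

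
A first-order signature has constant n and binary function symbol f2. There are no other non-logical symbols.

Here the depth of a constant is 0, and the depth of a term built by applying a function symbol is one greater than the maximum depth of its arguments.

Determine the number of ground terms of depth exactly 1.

Let N_k = |{terms of depth ≤ k}|. Then N_0 = 1 and N_k = 1 + N_{k-1}^2 for k ≥ 1 (one summand per function symbol, arity giving the exponent).
N_0 = 1
N_1 = 1 + 1^2 = 2
Terms of depth exactly 1: N_1 − N_0 = 2 − 1 = 1.

1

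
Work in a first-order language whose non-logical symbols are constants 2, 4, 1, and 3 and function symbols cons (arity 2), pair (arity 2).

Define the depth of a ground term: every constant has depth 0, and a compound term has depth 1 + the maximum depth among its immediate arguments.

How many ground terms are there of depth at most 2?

Let N_k = |{terms of depth ≤ k}|. Then N_0 = 4 and N_k = 4 + N_{k-1}^2 + N_{k-1}^2 for k ≥ 1 (one summand per function symbol, arity giving the exponent).
N_0 = 4
N_1 = 4 + 4^2 + 4^2 = 36
N_2 = 4 + 36^2 + 36^2 = 2596

2596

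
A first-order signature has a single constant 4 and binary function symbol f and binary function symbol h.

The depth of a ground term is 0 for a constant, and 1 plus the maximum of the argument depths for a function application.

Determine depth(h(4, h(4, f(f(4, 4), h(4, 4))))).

depth(f(4, 4)) = 1 + max(0, 0) = 1
depth(h(4, 4)) = 1 + max(0, 0) = 1
depth(f(f(4, 4), h(4, 4))) = 1 + max(1, 1) = 2
depth(h(4, f(f(4, 4), h(4, 4)))) = 1 + max(0, 2) = 3
depth(h(4, h(4, f(f(4, 4), h(4, 4))))) = 1 + max(0, 3) = 4

4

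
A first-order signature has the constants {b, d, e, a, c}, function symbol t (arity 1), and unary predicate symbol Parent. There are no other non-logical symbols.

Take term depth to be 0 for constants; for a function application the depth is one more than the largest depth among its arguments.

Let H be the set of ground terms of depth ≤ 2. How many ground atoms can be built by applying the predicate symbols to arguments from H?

First count ground terms of depth ≤ 2.
Count level by level. With function symbols t/1, the terms of depth ≤ k are the 5 constants together with each function applied to depth-≤(k−1) tuples, so N_k = 5 + N_{k-1}.
N_0 = 5
N_1 = 5 + 5 = 10
N_2 = 5 + 10 = 15
So |H| = 15.
A ground atom is a predicate applied to a tuple of terms from H, so the count is the sum over predicates of |H|^arity:
  Parent: 15
Total ground atoms: 15.

15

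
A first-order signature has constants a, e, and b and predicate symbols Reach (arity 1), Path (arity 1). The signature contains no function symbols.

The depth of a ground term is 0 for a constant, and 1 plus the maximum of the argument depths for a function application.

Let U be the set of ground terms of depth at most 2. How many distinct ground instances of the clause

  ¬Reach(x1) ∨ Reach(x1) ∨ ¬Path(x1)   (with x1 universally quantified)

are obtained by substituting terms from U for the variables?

Ground terms of depth ≤ 2:
  With no function symbols every ground term is a constant, so there are exactly 3 ground terms at every depth bound.
  N_0 = 3
  N_1 = 3
  N_2 = 3
  Explicitly: a, e, b.
So there are 3 ground terms available for substitution.
There is 1 variable to instantiate (x1),  occurring in at least one literal, so different choices give different ground instances.
Number of ground instances = 3.

3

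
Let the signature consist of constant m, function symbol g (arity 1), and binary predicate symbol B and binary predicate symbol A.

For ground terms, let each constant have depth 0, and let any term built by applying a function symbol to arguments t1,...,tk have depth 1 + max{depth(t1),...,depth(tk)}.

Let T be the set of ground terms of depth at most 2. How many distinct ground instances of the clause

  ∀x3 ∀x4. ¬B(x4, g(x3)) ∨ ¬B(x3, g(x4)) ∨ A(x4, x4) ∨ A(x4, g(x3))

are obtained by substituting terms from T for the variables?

9

Ground terms of depth ≤ 2:
  Let N_k = |{terms of depth ≤ k}|. Then N_0 = 1 and N_k = 1 + N_{k-1} for k ≥ 1 (one summand per function symbol, arity giving the exponent).
  N_0 = 1
  N_1 = 1 + 1 = 2
  N_2 = 1 + 2 = 3
  Explicitly: m, g(m), g(g(m)).
So there are 3 ground terms available for substitution.
Each of x3, x4 ranges independently over the available ground terms, and distinct assignments produce distinct instances.
Number of ground instances = 3^2 = 9.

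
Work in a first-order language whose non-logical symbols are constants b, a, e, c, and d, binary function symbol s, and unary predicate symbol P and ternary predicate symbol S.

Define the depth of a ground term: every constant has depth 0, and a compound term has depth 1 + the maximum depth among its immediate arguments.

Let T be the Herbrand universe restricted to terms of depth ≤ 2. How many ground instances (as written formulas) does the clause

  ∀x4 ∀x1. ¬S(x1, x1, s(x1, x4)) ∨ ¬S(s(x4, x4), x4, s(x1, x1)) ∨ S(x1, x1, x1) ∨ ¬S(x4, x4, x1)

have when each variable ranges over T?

Ground terms of depth ≤ 2:
  Count level by level. With function symbols s/2, the terms of depth ≤ k are the 5 constants together with each function applied to depth-≤(k−1) tuples, so N_k = 5 + N_{k-1}^2.
  N_0 = 5
  N_1 = 5 + 5^2 = 30
  N_2 = 5 + 30^2 = 905
So there are 905 ground terms available for substitution.
There are 2 variables to instantiate (x4, x1), each occurring in at least one literal, so different choices give different ground instances.
Number of ground instances = 905^2 = 819025.

819025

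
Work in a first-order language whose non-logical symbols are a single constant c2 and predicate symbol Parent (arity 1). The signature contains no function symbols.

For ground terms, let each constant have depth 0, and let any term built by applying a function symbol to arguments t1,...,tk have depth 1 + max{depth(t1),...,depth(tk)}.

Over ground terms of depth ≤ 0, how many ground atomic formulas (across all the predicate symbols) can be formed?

First count ground terms of depth ≤ 0.
With no function symbols every ground term is a constant, so there is exactly 1 ground term at every depth bound.
N_0 = 1
Explicitly: c2.
So |H| = 1.
For each predicate symbol, the number of ground atoms is |H| raised to its arity; summing:
  Parent: 1
Total ground atoms: 1.

1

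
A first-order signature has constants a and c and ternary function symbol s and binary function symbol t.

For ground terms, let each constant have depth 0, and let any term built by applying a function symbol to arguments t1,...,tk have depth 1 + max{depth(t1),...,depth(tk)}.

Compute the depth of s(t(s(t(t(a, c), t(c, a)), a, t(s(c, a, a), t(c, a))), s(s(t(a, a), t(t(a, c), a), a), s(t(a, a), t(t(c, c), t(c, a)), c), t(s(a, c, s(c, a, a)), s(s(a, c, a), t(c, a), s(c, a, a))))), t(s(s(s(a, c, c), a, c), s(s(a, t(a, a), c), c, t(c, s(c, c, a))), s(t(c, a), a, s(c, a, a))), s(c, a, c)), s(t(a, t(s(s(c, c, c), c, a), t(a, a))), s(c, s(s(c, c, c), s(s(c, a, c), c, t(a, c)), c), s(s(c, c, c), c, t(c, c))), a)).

depth(t(a, c)) = 1 + max(0, 0) = 1
depth(t(c, a)) = 1 + max(0, 0) = 1
depth(t(t(a, c), t(c, a))) = 1 + max(1, 1) = 2
depth(s(c, a, a)) = 1 + max(0, 0, 0) = 1
depth(t(s(c, a, a), t(c, a))) = 1 + max(1, 1) = 2
depth(s(t(t(a, c), t(c, a)), a, t(s(c, a, a), t(c, a)))) = 1 + max(2, 0, 2) = 3
depth(t(a, a)) = 1 + max(0, 0) = 1
depth(t(t(a, c), a)) = 1 + max(1, 0) = 2
depth(s(t(a, a), t(t(a, c), a), a)) = 1 + max(1, 2, 0) = 3
depth(t(c, c)) = 1 + max(0, 0) = 1
depth(t(t(c, c), t(c, a))) = 1 + max(1, 1) = 2
depth(s(t(a, a), t(t(c, c), t(c, a)), c)) = 1 + max(1, 2, 0) = 3
depth(s(a, c, s(c, a, a))) = 1 + max(0, 0, 1) = 2
depth(s(a, c, a)) = 1 + max(0, 0, 0) = 1
depth(s(s(a, c, a), t(c, a), s(c, a, a))) = 1 + max(1, 1, 1) = 2
depth(t(s(a, c, s(c, a, a)), s(s(a, c, a), t(c, a), s(c, a, a)))) = 1 + max(2, 2) = 3
depth(s(s(t(a, a), t(t(a, c), a), a), s(t(a, a), t(t(c, c), t(c, a)), c), t(s(a, c, s(c, a, a)), s(s(a, c, a), t(c, a), s(c, a, a))))) = 1 + max(3, 3, 3) = 4
depth(t(s(t(t(a, c), t(c, a)), a, t(s(c, a, a), t(c, a))), s(s(t(a, a), t(t(a, c), a), a), s(t(a, a), t(t(c, c), t(c, a)), c), t(s(a, c, s(c, a, a)), s(s(a, c, a), t(c, a), s(c, a, a)))))) = 1 + max(3, 4) = 5
depth(s(a, c, c)) = 1 + max(0, 0, 0) = 1
depth(s(s(a, c, c), a, c)) = 1 + max(1, 0, 0) = 2
depth(s(a, t(a, a), c)) = 1 + max(0, 1, 0) = 2
depth(s(c, c, a)) = 1 + max(0, 0, 0) = 1
depth(t(c, s(c, c, a))) = 1 + max(0, 1) = 2
depth(s(s(a, t(a, a), c), c, t(c, s(c, c, a)))) = 1 + max(2, 0, 2) = 3
depth(s(t(c, a), a, s(c, a, a))) = 1 + max(1, 0, 1) = 2
depth(s(s(s(a, c, c), a, c), s(s(a, t(a, a), c), c, t(c, s(c, c, a))), s(t(c, a), a, s(c, a, a)))) = 1 + max(2, 3, 2) = 4
depth(s(c, a, c)) = 1 + max(0, 0, 0) = 1
depth(t(s(s(s(a, c, c), a, c), s(s(a, t(a, a), c), c, t(c, s(c, c, a))), s(t(c, a), a, s(c, a, a))), s(c, a, c))) = 1 + max(4, 1) = 5
depth(s(c, c, c)) = 1 + max(0, 0, 0) = 1
depth(s(s(c, c, c), c, a)) = 1 + max(1, 0, 0) = 2
depth(t(s(s(c, c, c), c, a), t(a, a))) = 1 + max(2, 1) = 3
depth(t(a, t(s(s(c, c, c), c, a), t(a, a)))) = 1 + max(0, 3) = 4
depth(s(s(c, a, c), c, t(a, c))) = 1 + max(1, 0, 1) = 2
depth(s(s(c, c, c), s(s(c, a, c), c, t(a, c)), c)) = 1 + max(1, 2, 0) = 3
depth(s(s(c, c, c), c, t(c, c))) = 1 + max(1, 0, 1) = 2
depth(s(c, s(s(c, c, c), s(s(c, a, c), c, t(a, c)), c), s(s(c, c, c), c, t(c, c)))) = 1 + max(0, 3, 2) = 4
depth(s(t(a, t(s(s(c, c, c), c, a), t(a, a))), s(c, s(s(c, c, c), s(s(c, a, c), c, t(a, c)), c), s(s(c, c, c), c, t(c, c))), a)) = 1 + max(4, 4, 0) = 5
depth(s(t(s(t(t(a, c), t(c, a)), a, t(s(c, a, a), t(c, a))), s(s(t(a, a), t(t(a, c), a), a), s(t(a, a), t(t(c, c), t(c, a)), c), t(s(a, c, s(c, a, a)), s(s(a, c, a), t(c, a), s(c, a, a))))), t(s(s(s(a, c, c), a, c), s(s(a, t(a, a), c), c, t(c, s(c, c, a))), s(t(c, a), a, s(c, a, a))), s(c, a, c)), s(t(a, t(s(s(c, c, c), c, a), t(a, a))), s(c, s(s(c, c, c), s(s(c, a, c), c, t(a, c)), c), s(s(c, c, c), c, t(c, c))), a))) = 1 + max(5, 5, 5) = 6

6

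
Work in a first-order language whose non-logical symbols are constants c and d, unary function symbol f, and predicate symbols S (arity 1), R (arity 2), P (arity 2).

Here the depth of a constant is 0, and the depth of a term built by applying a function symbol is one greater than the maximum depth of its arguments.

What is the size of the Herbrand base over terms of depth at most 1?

First count ground terms of depth ≤ 1.
If N_k denotes the number of depth-≤k ground terms, the 2 constants give N_0 = 2, and each function symbol of arity r contributes N_{k-1}^r new terms at level k: N_k = 2 + N_{k-1}.
N_0 = 2
N_1 = 2 + 2 = 4
Explicitly: c, d, f(c), f(d).
So |H| = 4.
Ground atoms are formed by filling each argument slot of a predicate with a term from H, so an r-ary predicate gives |H|^r atoms:
  S: 4;  R: 4^2 = 16;  P: 4^2 = 16
Total ground atoms: 4 + 16 + 16 = 36.

36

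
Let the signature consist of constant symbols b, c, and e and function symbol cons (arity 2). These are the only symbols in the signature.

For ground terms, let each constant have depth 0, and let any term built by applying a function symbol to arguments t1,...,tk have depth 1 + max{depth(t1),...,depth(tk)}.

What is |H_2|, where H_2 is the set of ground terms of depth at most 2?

Let N_k count ground terms of depth at most k. Each non-constant term of depth ≤ k is some function symbol applied to depth-≤(k−1) arguments, giving N_k = 3 + N_{k-1}^2.
N_0 = 3
N_1 = 3 + 3^2 = 12
N_2 = 3 + 12^2 = 147

147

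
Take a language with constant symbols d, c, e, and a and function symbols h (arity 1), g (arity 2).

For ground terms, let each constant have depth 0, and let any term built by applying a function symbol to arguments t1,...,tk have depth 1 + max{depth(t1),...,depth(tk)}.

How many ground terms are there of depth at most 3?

365424

Let N_k = |{terms of depth ≤ k}|. Then N_0 = 4 and N_k = 4 + N_{k-1} + N_{k-1}^2 for k ≥ 1 (one summand per function symbol, arity giving the exponent).
N_0 = 4
N_1 = 4 + 4 + 4^2 = 24
N_2 = 4 + 24 + 24^2 = 604
N_3 = 4 + 604 + 604^2 = 365424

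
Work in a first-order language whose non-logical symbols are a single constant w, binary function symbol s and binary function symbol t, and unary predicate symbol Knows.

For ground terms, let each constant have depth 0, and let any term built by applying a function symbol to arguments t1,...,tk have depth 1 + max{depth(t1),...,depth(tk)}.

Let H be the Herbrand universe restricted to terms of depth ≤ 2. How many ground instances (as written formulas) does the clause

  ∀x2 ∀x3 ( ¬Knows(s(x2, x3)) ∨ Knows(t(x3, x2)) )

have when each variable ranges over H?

Ground terms of depth ≤ 2:
  Let N_k = |{terms of depth ≤ k}|. Then N_0 = 1 and N_k = 1 + N_{k-1}^2 + N_{k-1}^2 for k ≥ 1 (one summand per function symbol, arity giving the exponent).
  N_0 = 1
  N_1 = 1 + 1^2 + 1^2 = 3
  N_2 = 1 + 3^2 + 3^2 = 19
So there are 19 ground terms available for substitution.
The body mentions every one of the 2 quantified variables; since ground terms form a free algebra, no two substitutions collapse to the same formula.
Number of ground instances = 19^2 = 361.

361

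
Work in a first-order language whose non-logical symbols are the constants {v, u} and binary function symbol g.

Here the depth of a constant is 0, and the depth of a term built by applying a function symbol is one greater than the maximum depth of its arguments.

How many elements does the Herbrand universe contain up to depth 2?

If N_k denotes the number of depth-≤k ground terms, the 2 constants give N_0 = 2, and each function symbol of arity r contributes N_{k-1}^r new terms at level k: N_k = 2 + N_{k-1}^2.
N_0 = 2
N_1 = 2 + 2^2 = 6
N_2 = 2 + 6^2 = 38

38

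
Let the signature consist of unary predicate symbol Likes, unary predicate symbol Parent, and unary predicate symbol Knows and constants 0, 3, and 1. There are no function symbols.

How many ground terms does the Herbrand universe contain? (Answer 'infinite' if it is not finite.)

There are no function symbols, so every ground term is one of the 3 constants.
The Herbrand universe is {0, 3, 1}, which is finite with 3 elements.

3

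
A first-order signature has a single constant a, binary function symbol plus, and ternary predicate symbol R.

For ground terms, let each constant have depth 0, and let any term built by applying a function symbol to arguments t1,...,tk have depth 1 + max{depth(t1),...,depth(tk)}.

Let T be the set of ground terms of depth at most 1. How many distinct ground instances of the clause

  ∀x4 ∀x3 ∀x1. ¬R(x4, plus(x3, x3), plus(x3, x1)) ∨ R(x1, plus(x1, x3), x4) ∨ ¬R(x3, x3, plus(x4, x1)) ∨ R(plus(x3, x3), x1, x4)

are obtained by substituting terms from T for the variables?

Ground terms of depth ≤ 1:
  Let N_k count ground terms of depth at most k. Each non-constant term of depth ≤ k is some function symbol applied to depth-≤(k−1) arguments, giving N_k = 1 + N_{k-1}^2.
  N_0 = 1
  N_1 = 1 + 1^2 = 2
So there are 2 ground terms available for substitution.
There are 3 variables to instantiate (x4, x3, x1), each occurring in at least one literal, so different choices give different ground instances.
Number of ground instances = 2^3 = 8.

8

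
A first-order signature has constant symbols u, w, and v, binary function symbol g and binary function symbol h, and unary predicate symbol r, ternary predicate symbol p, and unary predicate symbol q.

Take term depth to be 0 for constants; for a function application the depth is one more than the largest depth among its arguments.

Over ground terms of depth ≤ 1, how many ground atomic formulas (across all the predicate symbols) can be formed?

First count ground terms of depth ≤ 1.
Let N_k count ground terms of depth at most k. Each non-constant term of depth ≤ k is some function symbol applied to depth-≤(k−1) arguments, giving N_k = 3 + N_{k-1}^2 + N_{k-1}^2.
N_0 = 3
N_1 = 3 + 3^2 + 3^2 = 21
So |H| = 21.
Each predicate of arity r yields |H|^r ground atoms (one per choice of an r-tuple from H):
  r: 21;  p: 21^3 = 9261;  q: 21
Total ground atoms: 21 + 9261 + 21 = 9303.

9303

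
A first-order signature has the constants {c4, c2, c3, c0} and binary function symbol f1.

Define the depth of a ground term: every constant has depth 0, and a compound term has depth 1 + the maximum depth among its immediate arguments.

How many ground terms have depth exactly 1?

16

If N_k denotes the number of depth-≤k ground terms, the 4 constants give N_0 = 4, and each function symbol of arity r contributes N_{k-1}^r new terms at level k: N_k = 4 + N_{k-1}^2.
N_0 = 4
N_1 = 4 + 4^2 = 20
Terms of depth exactly 1: N_1 − N_0 = 20 − 4 = 16.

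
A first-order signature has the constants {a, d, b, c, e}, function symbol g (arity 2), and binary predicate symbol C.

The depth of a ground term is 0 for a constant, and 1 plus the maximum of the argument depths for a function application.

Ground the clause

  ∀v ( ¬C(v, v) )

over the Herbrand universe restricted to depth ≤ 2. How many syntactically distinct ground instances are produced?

Ground terms of depth ≤ 2:
  Let N_k count ground terms of depth at most k. Each non-constant term of depth ≤ k is some function symbol applied to depth-≤(k−1) arguments, giving N_k = 5 + N_{k-1}^2.
  N_0 = 5
  N_1 = 5 + 5^2 = 30
  N_2 = 5 + 30^2 = 905
So there are 905 ground terms available for substitution.
The variable v ranges independently over the available ground terms, and distinct assignments produce distinct instances.
Number of ground instances = 905.

905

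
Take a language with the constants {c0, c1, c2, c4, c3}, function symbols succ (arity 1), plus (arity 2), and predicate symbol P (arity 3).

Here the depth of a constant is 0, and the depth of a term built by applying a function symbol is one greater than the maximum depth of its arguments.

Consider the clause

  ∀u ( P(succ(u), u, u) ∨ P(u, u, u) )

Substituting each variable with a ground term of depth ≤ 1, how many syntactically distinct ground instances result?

Ground terms of depth ≤ 1:
  Count level by level. With function symbols succ/1, plus/2, the terms of depth ≤ k are the 5 constants together with each function applied to depth-≤(k−1) tuples, so N_k = 5 + N_{k-1} + N_{k-1}^2.
  N_0 = 5
  N_1 = 5 + 5 + 5^2 = 35
So there are 35 ground terms available for substitution.
The clause has 1 distinct variable (u), which appears in the body. In the free term algebra distinct substitutions yield syntactically distinct ground instances.
Number of ground instances = 35.

35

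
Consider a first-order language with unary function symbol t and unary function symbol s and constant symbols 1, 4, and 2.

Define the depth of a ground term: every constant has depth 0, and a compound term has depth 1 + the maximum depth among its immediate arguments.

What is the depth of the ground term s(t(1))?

2

depth(t(1)) = 1 + depth(1) = 1 + 0 = 1
depth(s(t(1))) = 1 + depth(t(1)) = 1 + 1 = 2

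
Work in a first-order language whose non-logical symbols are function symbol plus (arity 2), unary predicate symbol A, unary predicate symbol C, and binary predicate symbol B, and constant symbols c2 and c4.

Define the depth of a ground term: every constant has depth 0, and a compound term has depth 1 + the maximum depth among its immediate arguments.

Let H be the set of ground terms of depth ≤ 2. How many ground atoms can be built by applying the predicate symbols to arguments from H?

1520

First count ground terms of depth ≤ 2.
Write N_k for the number of ground terms of depth ≤ k. A term of depth ≤ k is either a constant or a function symbol applied to arguments of depth ≤ k−1, so N_k = 2 + N_{k-1}^2.
N_0 = 2
N_1 = 2 + 2^2 = 6
N_2 = 2 + 6^2 = 38
So |H| = 38.
Each predicate of arity r yields |H|^r ground atoms (one per choice of an r-tuple from H):
  A: 38;  C: 38;  B: 38^2 = 1444
Total ground atoms: 38 + 38 + 1444 = 1520.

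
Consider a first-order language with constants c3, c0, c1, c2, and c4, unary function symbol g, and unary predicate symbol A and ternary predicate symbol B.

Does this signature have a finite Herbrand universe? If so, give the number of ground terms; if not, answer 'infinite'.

The signature has at least one function symbol (g, arity 1) and at least one constant (c3).
Iterating g gives infinitely many distinct ground terms: c3, g(c3), g(g(c3)), ...
So the Herbrand universe is infinite.

infinite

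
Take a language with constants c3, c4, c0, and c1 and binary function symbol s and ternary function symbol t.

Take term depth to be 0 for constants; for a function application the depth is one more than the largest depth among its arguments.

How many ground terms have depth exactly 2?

Let N_k = |{terms of depth ≤ k}|. Then N_0 = 4 and N_k = 4 + N_{k-1}^2 + N_{k-1}^3 for k ≥ 1 (one summand per function symbol, arity giving the exponent).
N_0 = 4
N_1 = 4 + 4^2 + 4^3 = 84
N_2 = 4 + 84^2 + 84^3 = 599764
Terms of depth exactly 2: N_2 − N_1 = 599764 − 84 = 599680.

599680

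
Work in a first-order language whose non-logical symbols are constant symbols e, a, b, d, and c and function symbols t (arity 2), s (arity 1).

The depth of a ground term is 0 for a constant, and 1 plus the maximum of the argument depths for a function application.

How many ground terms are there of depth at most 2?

Let N_k = |{terms of depth ≤ k}|. Then N_0 = 5 and N_k = 5 + N_{k-1}^2 + N_{k-1} for k ≥ 1 (one summand per function symbol, arity giving the exponent).
N_0 = 5
N_1 = 5 + 5^2 + 5 = 35
N_2 = 5 + 35^2 + 35 = 1265

1265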